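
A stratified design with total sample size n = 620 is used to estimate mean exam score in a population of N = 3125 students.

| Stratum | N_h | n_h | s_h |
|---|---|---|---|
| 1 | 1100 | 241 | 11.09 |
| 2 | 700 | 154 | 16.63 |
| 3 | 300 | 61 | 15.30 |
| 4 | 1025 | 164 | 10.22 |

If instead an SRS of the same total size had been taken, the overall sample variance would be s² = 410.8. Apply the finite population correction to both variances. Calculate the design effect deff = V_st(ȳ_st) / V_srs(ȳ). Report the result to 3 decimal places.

deff ≈ 0.387

V̂(ȳ_st) = Σ W_h² (1 − n_h/N_h) s_h²/n_h, with W_h = N_h/N and N = 3125:
  stratum 1: (1100/3125)²·(1 − 241/1100)·11.09²/241 = 0.0493778
  stratum 2: (700/3125)²·(1 − 154/700)·16.63²/154 = 0.0702837
  stratum 3: (300/3125)²·(1 − 61/300)·15.30²/61 = 0.0281755
  stratum 4: (1025/3125)²·(1 − 164/1025)·10.22²/164 = 0.0575552
V_st = 0.205392
V_srs = (1 − 620/3125)·410.8/620 = 0.531125
deff = V_st / V_srs = 0.205392/0.531125 = 0.3867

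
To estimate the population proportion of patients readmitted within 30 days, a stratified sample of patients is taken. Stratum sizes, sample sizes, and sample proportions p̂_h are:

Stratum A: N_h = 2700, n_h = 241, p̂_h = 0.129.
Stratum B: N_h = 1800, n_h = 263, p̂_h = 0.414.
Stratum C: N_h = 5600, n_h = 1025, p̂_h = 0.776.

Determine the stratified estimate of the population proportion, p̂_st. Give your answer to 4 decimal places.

N = 10100; stratum weights W_h = N_h/N.
p̂_st = Σ W_h p̂_h = (2700·0.129 + 1800·0.414 + 5600·0.776)/10100 = 0.53852

p̂_st ≈ 0.5385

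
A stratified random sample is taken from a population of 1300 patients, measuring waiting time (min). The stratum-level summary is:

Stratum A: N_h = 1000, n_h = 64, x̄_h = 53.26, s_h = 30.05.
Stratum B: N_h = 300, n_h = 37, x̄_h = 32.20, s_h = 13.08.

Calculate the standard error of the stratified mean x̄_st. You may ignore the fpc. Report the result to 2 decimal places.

SE(x̄_st) ≈ 2.93

V̂(x̄_st) = Σ W_h² s_h²/n_h, with W_h = N_h/N and N = 1300:
  stratum A: (1000/1300)²·30.05²/64 = 8.34877
  stratum B: (300/1300)²·13.08²/37 = 0.246246
V̂(x̄_st) = 8.59501
SE(x̄_st) = √8.59501 = 2.93173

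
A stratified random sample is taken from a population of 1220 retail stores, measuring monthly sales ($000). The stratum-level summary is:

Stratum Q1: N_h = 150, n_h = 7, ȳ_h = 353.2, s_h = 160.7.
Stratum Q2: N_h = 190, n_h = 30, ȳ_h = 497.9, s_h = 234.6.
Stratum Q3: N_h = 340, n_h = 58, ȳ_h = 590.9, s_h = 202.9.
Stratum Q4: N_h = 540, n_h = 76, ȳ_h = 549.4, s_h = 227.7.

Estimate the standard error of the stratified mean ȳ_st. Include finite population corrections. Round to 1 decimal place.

V̂(ȳ_st) = Σ W_h² (1 − n_h/N_h) s_h²/n_h, with W_h = N_h/N and N = 1220:
  stratum Q1: (150/1220)²·(1 − 7/150)·160.7²/7 = 53.1669
  stratum Q2: (190/1220)²·(1 − 30/190)·234.6²/30 = 37.4704
  stratum Q3: (340/1220)²·(1 − 58/340)·202.9²/58 = 45.724
  stratum Q4: (540/1220)²·(1 − 76/540)·227.7²/76 = 114.843
V̂(ȳ_st) = 251.204
SE(ȳ_st) = √251.204 = 15.8494

SE(ȳ_st) ≈ 15.8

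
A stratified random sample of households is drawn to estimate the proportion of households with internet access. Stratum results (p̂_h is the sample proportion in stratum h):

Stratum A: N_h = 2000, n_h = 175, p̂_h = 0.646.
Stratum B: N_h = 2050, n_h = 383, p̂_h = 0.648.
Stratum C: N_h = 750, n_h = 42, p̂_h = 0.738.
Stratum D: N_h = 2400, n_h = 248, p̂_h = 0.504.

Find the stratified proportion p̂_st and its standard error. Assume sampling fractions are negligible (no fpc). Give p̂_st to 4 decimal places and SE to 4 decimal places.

p̂_st ≈ 0.6088, SE ≈ 0.0177

N = 7200; stratum weights W_h = N_h/N.
p̂_st = Σ W_h p̂_h = (2000·0.646 + 2050·0.648 + 750·0.738 + 2400·0.504)/7200 = 0.60882
V̂(p̂_st) = Σ W_h² p̂_h(1−p̂_h)/(n_h−1):
  stratum A: (2000/7200)²·0.646·0.354/174 = 0.00010141
  stratum B: (2050/7200)²·0.648·0.352/382 = 4.84058e-05
  stratum C: (750/7200)²·0.738·0.262/41 = 5.11719e-05
  stratum D: (2400/7200)²·0.504·0.496/247 = 0.000112453
V̂(p̂_st) = 0.000313441; SE = √V̂ = 0.0177043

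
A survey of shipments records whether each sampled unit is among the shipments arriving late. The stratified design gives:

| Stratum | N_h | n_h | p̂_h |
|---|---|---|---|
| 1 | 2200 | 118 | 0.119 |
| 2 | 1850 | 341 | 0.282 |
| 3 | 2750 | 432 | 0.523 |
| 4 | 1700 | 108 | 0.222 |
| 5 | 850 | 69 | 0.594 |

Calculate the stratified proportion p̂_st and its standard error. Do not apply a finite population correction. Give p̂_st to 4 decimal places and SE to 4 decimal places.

N = 9350; stratum weights W_h = N_h/N.
p̂_st = Σ W_h p̂_h = (2200·0.119 + 1850·0.282 + 2750·0.523 + 1700·0.222 + 850·0.594)/9350 = 0.33198
V̂(p̂_st) = Σ W_h² p̂_h(1−p̂_h)/(n_h−1):
  stratum 1: (2200/9350)²·0.119·0.881/117 = 4.96088e-05
  stratum 2: (1850/9350)²·0.282·0.718/340 = 2.33139e-05
  stratum 3: (2750/9350)²·0.523·0.477/431 = 5.00708e-05
  stratum 4: (1700/9350)²·0.222·0.778/107 = 5.33609e-05
  stratum 5: (850/9350)²·0.594·0.406/68 = 2.93102e-05
V̂(p̂_st) = 0.000205665; SE = √V̂ = 0.014341

p̂_st ≈ 0.3320, SE ≈ 0.0143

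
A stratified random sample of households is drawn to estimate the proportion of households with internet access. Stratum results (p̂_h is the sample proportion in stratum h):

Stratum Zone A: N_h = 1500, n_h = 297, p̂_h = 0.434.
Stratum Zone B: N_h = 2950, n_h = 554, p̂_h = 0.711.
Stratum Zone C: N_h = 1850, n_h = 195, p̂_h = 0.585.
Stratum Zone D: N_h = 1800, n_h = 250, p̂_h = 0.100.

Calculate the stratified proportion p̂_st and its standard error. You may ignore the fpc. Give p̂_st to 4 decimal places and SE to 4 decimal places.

N = 8100; stratum weights W_h = N_h/N.
p̂_st = Σ W_h p̂_h = (1500·0.434 + 2950·0.711 + 1850·0.585 + 1800·0.100)/8100 = 0.49515
V̂(p̂_st) = Σ W_h² p̂_h(1−p̂_h)/(n_h−1):
  stratum Zone A: (1500/8100)²·0.434·0.566/296 = 2.84595e-05
  stratum Zone B: (2950/8100)²·0.711·0.289/553 = 4.92852e-05
  stratum Zone C: (1850/8100)²·0.585·0.415/194 = 6.52793e-05
  stratum Zone D: (1800/8100)²·0.100·0.900/249 = 1.78492e-05
V̂(p̂_st) = 0.000160873; SE = √V̂ = 0.0126836

p̂_st ≈ 0.4951, SE ≈ 0.0127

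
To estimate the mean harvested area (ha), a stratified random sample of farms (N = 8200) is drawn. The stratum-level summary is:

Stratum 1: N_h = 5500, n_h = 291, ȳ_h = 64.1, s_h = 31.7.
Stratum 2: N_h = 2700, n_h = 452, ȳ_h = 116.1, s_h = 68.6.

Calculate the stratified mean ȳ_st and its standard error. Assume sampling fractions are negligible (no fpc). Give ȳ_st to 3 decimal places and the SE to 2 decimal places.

ȳ_st = Σ W_h ȳ_h = (5500·64.1 + 2700·116.1)/8200 = 81.22195
V̂(ȳ_st) = Σ W_h² s_h²/n_h, with W_h = N_h/N and N = 8200:
  stratum 1: (5500/8200)²·31.7²/291 = 1.55354
  stratum 2: (2700/8200)²·68.6²/452 = 1.12878
V̂(ȳ_st) = 2.68232
SE(ȳ_st) = √2.68232 = 1.63778

ȳ_st ≈ 81.222, SE ≈ 1.64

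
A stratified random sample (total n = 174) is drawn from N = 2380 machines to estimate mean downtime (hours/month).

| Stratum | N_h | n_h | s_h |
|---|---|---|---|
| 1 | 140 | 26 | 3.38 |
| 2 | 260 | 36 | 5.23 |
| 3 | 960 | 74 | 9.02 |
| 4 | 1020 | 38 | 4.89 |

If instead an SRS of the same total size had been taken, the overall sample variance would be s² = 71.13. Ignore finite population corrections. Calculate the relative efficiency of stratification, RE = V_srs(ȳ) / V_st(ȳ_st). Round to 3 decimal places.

RE ≈ 1.340

V̂(ȳ_st) = Σ W_h² s_h²/n_h, with W_h = N_h/N and N = 2380:
  stratum 1: (140/2380)²·3.38²/26 = 0.00152042
  stratum 2: (260/2380)²·5.23²/36 = 0.00906763
  stratum 3: (960/2380)²·9.02²/74 = 0.178883
  stratum 4: (1020/2380)²·4.89²/38 = 0.115579
V_st = 0.305051
V_srs = s²/n = 71.13/174 = 0.408793
Relative efficiency = V_srs / V_st = 0.408793/0.305051 = 1.3401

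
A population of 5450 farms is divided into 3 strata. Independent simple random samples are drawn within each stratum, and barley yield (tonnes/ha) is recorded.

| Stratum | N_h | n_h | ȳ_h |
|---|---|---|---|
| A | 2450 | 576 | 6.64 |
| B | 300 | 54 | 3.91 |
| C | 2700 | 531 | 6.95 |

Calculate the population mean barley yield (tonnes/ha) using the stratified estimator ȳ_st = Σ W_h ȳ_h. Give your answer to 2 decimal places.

ȳ_st ≈ 6.64

N = Σ N_h = 5450. Stratum weights W_h = N_h/N.
ȳ_st = (2450·6.64 + 300·3.91 + 2700·6.95) / 5450 = 6.6433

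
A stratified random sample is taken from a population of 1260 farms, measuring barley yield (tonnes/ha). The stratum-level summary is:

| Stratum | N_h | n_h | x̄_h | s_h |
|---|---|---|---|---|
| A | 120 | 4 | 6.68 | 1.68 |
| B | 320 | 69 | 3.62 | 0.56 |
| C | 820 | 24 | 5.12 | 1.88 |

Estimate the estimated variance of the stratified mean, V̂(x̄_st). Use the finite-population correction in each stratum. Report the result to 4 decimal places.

V̂(x̄_st) ≈ 0.0670

V̂(x̄_st) = Σ W_h² (1 − n_h/N_h) s_h²/n_h, with W_h = N_h/N and N = 1260:
  stratum A: (120/1260)²·(1 − 4/120)·1.68²/4 = 0.00618667
  stratum B: (320/1260)²·(1 − 69/320)·0.56²/69 = 0.000229937
  stratum C: (820/1260)²·(1 − 24/820)·1.88²/24 = 0.0605467
V̂(x̄_st) = 0.0669633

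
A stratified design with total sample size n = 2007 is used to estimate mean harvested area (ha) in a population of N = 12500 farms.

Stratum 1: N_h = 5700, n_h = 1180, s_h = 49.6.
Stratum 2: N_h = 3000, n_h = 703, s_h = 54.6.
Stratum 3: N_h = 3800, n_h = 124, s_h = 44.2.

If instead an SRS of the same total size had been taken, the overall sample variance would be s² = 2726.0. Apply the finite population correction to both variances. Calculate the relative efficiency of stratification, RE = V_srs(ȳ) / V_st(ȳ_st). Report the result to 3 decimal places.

RE ≈ 0.588

V̂(ȳ_st) = Σ W_h² (1 − n_h/N_h) s_h²/n_h, with W_h = N_h/N and N = 12500:
  stratum 1: (5700/12500)²·(1 − 1180/5700)·49.6²/1180 = 0.343775
  stratum 2: (3000/12500)²·(1 − 703/3000)·54.6²/703 = 0.187022
  stratum 3: (3800/12500)²·(1 − 124/3800)·44.2²/124 = 1.40852
V_st = 1.93931
V_srs = (1 − 2007/12500)·2726.0/2007 = 1.14017
Relative efficiency = V_srs / V_st = 1.14017/1.93931 = 0.5879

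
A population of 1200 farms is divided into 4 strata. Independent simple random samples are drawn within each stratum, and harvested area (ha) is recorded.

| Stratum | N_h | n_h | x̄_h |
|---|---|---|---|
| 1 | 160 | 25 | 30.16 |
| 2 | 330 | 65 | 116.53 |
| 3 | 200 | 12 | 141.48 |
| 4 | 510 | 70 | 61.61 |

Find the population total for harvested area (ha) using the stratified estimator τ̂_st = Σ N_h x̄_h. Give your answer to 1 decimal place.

τ̂_st ≈ 102997.6

τ̂_st = Σ N_h x̄_h = 160·30.16 + 330·116.53 + 200·141.48 + 510·61.61 = 102997.6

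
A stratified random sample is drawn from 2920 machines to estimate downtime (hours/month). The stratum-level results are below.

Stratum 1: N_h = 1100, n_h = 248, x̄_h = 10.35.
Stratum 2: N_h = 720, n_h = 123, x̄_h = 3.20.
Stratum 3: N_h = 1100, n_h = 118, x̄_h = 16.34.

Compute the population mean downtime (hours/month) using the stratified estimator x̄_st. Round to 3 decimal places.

N = Σ N_h = 2920. Stratum weights W_h = N_h/N.
x̄_st = (1100·10.35 + 720·3.20 + 1100·16.34) / 2920 = 10.84349

x̄_st ≈ 10.843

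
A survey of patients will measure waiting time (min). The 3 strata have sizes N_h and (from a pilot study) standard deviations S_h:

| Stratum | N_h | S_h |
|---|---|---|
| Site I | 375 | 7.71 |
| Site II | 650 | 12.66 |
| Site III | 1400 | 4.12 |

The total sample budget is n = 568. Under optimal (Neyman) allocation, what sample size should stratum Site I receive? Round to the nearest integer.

97

Neyman allocation: n_h = n · N_h S_h / Σ N_i S_i, with n = 568.
  stratum Site I: N_h·S_h = 375·7.71 = 2891.25
  stratum Site II: N_h·S_h = 650·12.66 = 8229.00
  stratum Site III: N_h·S_h = 1400·4.12 = 5768.00
Σ N_h S_h = 16888.25
n for stratum Site I = 568·2891.25/16888.25 = 97.241 → 97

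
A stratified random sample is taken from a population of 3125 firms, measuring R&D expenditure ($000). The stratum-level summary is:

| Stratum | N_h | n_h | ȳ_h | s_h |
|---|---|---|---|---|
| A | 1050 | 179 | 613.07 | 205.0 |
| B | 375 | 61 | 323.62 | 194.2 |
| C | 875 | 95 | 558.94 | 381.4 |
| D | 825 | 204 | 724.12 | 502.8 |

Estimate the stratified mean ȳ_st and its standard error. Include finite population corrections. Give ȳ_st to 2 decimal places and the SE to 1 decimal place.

ȳ_st ≈ 592.50, SE ≈ 14.2

ȳ_st = Σ W_h ȳ_h = (1050·613.07 + 375·323.62 + 875·558.94 + 825·724.12)/3125 = 592.49680
V̂(ȳ_st) = Σ W_h² (1 − n_h/N_h) s_h²/n_h, with W_h = N_h/N and N = 3125:
  stratum A: (1050/3125)²·(1 − 179/1050)·205.0²/179 = 21.9868
  stratum B: (375/3125)²·(1 − 61/375)·194.2²/61 = 7.45469
  stratum C: (875/3125)²·(1 − 95/875)·381.4²/95 = 107.014
  stratum D: (825/3125)²·(1 − 204/825)·502.8²/204 = 65.0138
V̂(ȳ_st) = 201.469
SE(ȳ_st) = √201.469 = 14.194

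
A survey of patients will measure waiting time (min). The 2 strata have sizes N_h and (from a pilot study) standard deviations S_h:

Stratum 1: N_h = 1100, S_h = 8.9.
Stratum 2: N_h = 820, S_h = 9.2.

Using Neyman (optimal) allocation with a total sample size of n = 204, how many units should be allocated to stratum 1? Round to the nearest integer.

115

Neyman allocation: n_h = n · N_h S_h / Σ N_i S_i, with n = 204.
  stratum 1: N_h·S_h = 1100·8.9 = 9790.00
  stratum 2: N_h·S_h = 820·9.2 = 7544.00
Σ N_h S_h = 17334.00
n for stratum 1 = 204·9790.00/17334.00 = 115.216 → 115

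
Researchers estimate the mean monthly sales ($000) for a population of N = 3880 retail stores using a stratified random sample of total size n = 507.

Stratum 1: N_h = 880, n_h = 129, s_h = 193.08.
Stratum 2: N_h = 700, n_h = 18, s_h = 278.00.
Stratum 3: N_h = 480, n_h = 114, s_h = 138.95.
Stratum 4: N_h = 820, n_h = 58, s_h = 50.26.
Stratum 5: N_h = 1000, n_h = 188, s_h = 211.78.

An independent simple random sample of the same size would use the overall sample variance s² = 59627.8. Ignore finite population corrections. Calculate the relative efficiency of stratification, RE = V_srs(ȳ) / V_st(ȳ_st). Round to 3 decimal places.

V̂(ȳ_st) = Σ W_h² s_h²/n_h, with W_h = N_h/N and N = 3880:
  stratum 1: (880/3880)²·193.08²/129 = 14.8657
  stratum 2: (700/3880)²·278.00²/18 = 139.749
  stratum 3: (480/3880)²·138.95²/114 = 2.59198
  stratum 4: (820/3880)²·50.26²/58 = 1.94528
  stratum 5: (1000/3880)²·211.78²/188 = 15.8471
V_st = 174.999
V_srs = s²/n = 59627.8/507 = 117.609
Relative efficiency = V_srs / V_st = 117.609/174.999 = 0.6721

RE ≈ 0.672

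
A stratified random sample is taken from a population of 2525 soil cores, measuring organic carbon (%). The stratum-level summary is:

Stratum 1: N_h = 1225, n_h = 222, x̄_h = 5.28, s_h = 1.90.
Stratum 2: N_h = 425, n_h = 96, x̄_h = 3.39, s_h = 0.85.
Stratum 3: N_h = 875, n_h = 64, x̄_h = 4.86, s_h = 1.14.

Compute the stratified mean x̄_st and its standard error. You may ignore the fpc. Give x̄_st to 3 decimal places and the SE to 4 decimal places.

x̄_st ≈ 4.816, SE ≈ 0.0805

x̄_st = Σ W_h x̄_h = (1225·5.28 + 425·3.39 + 875·4.86)/2525 = 4.81634
V̂(x̄_st) = Σ W_h² s_h²/n_h, with W_h = N_h/N and N = 2525:
  stratum 1: (1225/2525)²·1.90²/222 = 0.0038274
  stratum 2: (425/2525)²·0.85²/96 = 0.000213217
  stratum 3: (875/2525)²·1.14²/64 = 0.0024385
V̂(x̄_st) = 0.00647912
SE(x̄_st) = √0.00647912 = 0.080493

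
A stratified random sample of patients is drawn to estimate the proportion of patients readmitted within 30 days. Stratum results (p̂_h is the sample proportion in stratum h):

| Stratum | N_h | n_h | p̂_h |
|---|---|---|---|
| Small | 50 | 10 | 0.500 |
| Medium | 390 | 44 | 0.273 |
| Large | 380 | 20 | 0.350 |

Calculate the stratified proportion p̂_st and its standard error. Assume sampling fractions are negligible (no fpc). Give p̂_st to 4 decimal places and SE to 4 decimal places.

N = 820; stratum weights W_h = N_h/N.
p̂_st = Σ W_h p̂_h = (50·0.500 + 390·0.273 + 380·0.350)/820 = 0.32252
V̂(p̂_st) = Σ W_h² p̂_h(1−p̂_h)/(n_h−1):
  stratum Small: (50/820)²·0.500·0.500/9 = 0.000103278
  stratum Medium: (390/820)²·0.273·0.727/43 = 0.00104407
  stratum Large: (380/820)²·0.350·0.650/19 = 0.00257139
V̂(p̂_st) = 0.00371874; SE = √V̂ = 0.0609814

p̂_st ≈ 0.3225, SE ≈ 0.0610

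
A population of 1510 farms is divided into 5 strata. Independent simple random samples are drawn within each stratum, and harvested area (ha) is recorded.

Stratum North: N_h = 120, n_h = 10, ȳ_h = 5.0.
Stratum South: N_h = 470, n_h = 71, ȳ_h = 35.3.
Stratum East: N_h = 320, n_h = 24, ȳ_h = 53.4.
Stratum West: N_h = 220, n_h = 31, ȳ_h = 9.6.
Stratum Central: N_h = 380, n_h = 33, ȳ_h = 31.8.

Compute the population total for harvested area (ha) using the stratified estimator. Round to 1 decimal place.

τ̂_st ≈ 48475.0

τ̂_st = Σ N_h ȳ_h = 120·5.0 + 470·35.3 + 320·53.4 + 220·9.6 + 380·31.8 = 48475.0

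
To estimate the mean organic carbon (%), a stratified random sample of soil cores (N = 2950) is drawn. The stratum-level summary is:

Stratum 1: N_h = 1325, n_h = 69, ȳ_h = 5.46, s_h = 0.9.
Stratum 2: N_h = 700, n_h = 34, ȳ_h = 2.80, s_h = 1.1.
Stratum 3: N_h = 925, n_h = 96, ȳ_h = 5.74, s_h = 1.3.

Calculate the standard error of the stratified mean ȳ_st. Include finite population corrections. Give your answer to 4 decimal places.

SE(ȳ_st) ≈ 0.0755

V̂(ȳ_st) = Σ W_h² (1 − n_h/N_h) s_h²/n_h, with W_h = N_h/N and N = 2950:
  stratum 1: (1325/2950)²·(1 − 69/1325)·0.9²/69 = 0.0022449
  stratum 2: (700/2950)²·(1 − 34/700)·1.1²/34 = 0.00190649
  stratum 3: (925/2950)²·(1 − 96/925)·1.3²/96 = 0.0015512
V̂(ȳ_st) = 0.00570259
SE(ȳ_st) = √0.00570259 = 0.0755155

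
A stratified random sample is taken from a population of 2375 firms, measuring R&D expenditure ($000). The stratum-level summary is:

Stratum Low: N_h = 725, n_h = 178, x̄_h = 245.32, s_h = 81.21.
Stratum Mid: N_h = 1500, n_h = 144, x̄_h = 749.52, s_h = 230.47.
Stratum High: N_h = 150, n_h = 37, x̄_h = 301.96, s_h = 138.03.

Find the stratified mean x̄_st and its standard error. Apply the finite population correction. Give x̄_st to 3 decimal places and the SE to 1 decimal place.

x̄_st ≈ 567.339, SE ≈ 11.7

x̄_st = Σ W_h x̄_h = (725·245.32 + 1500·749.52 + 150·301.96)/2375 = 567.33937
V̂(x̄_st) = Σ W_h² (1 − n_h/N_h) s_h²/n_h, with W_h = N_h/N and N = 2375:
  stratum Low: (725/2375)²·(1 − 178/725)·81.21²/178 = 2.60494
  stratum Mid: (1500/2375)²·(1 − 144/1500)·230.47²/144 = 133.012
  stratum High: (150/2375)²·(1 − 37/150)·138.03²/37 = 1.54735
V̂(x̄_st) = 137.164
SE(x̄_st) = √137.164 = 11.7117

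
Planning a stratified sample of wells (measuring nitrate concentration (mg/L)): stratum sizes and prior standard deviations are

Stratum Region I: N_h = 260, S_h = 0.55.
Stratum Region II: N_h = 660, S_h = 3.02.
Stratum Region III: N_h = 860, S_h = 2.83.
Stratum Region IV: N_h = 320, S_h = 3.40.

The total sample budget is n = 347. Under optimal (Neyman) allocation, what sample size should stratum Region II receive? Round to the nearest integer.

Neyman allocation: n_h = n · N_h S_h / Σ N_i S_i, with n = 347.
  stratum Region I: N_h·S_h = 260·0.55 = 143.00
  stratum Region II: N_h·S_h = 660·3.02 = 1993.20
  stratum Region III: N_h·S_h = 860·2.83 = 2433.80
  stratum Region IV: N_h·S_h = 320·3.40 = 1088.00
Σ N_h S_h = 5658.00
n for stratum Region II = 347·1993.20/5658.00 = 122.241 → 122

122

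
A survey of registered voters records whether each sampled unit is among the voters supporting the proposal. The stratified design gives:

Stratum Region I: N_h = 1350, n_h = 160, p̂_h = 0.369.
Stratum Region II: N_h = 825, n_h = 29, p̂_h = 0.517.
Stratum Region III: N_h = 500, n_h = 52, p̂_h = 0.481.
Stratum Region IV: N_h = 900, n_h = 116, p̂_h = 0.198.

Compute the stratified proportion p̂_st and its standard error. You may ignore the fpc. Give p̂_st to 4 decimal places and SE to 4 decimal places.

p̂_st ≈ 0.3758, SE ≈ 0.0294

N = 3575; stratum weights W_h = N_h/N.
p̂_st = Σ W_h p̂_h = (1350·0.369 + 825·0.517 + 500·0.481 + 900·0.198)/3575 = 0.37577
V̂(p̂_st) = Σ W_h² p̂_h(1−p̂_h)/(n_h−1):
  stratum Region I: (1350/3575)²·0.369·0.631/159 = 0.000208821
  stratum Region II: (825/3575)²·0.517·0.483/28 = 0.000474936
  stratum Region III: (500/3575)²·0.481·0.519/51 = 9.57481e-05
  stratum Region IV: (900/3575)²·0.198·0.802/115 = 8.75134e-05
V̂(p̂_st) = 0.000867019; SE = √V̂ = 0.0294452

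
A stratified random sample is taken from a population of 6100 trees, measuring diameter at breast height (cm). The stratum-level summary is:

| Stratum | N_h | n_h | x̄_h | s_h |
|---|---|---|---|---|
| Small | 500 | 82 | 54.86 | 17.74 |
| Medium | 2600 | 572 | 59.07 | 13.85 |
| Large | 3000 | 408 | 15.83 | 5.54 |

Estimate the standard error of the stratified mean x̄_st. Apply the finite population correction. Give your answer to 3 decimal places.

V̂(x̄_st) = Σ W_h² (1 − n_h/N_h) s_h²/n_h, with W_h = N_h/N and N = 6100:
  stratum Small: (500/6100)²·(1 − 82/500)·17.74²/82 = 0.0215566
  stratum Medium: (2600/6100)²·(1 − 572/2600)·13.85²/572 = 0.047521
  stratum Large: (3000/6100)²·(1 − 408/3000)·5.54²/408 = 0.0157201
V̂(x̄_st) = 0.0847977
SE(x̄_st) = √0.0847977 = 0.2912

SE(x̄_st) ≈ 0.291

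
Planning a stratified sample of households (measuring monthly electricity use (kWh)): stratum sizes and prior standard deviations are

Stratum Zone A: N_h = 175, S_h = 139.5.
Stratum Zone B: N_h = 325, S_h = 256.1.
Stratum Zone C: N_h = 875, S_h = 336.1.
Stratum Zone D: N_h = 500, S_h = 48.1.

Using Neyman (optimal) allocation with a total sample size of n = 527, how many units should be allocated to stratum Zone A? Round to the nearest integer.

30

Neyman allocation: n_h = n · N_h S_h / Σ N_i S_i, with n = 527.
  stratum Zone A: N_h·S_h = 175·139.5 = 24412.50
  stratum Zone B: N_h·S_h = 325·256.1 = 83232.50
  stratum Zone C: N_h·S_h = 875·336.1 = 294087.50
  stratum Zone D: N_h·S_h = 500·48.1 = 24050.00
Σ N_h S_h = 425782.50
n for stratum Zone A = 527·24412.50/425782.50 = 30.216 → 30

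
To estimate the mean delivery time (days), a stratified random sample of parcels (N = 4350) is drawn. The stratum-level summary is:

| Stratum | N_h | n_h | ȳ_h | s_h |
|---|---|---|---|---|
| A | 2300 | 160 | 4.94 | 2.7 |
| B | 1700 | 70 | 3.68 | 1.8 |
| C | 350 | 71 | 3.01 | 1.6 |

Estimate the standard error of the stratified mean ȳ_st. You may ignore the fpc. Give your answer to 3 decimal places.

V̂(ȳ_st) = Σ W_h² s_h²/n_h, with W_h = N_h/N and N = 4350:
  stratum A: (2300/4350)²·2.7²/160 = 0.0127375
  stratum B: (1700/4350)²·1.8²/70 = 0.00706914
  stratum C: (350/4350)²·1.6²/71 = 0.000233421
V̂(ȳ_st) = 0.0200401
SE(ȳ_st) = √0.0200401 = 0.141563

SE(ȳ_st) ≈ 0.142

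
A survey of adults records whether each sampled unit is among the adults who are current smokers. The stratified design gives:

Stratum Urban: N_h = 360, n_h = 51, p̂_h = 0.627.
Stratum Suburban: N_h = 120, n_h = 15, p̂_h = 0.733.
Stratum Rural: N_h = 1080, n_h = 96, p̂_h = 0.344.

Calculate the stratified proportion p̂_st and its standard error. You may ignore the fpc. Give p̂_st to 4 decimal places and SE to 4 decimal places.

p̂_st ≈ 0.4392, SE ≈ 0.0383

N = 1560; stratum weights W_h = N_h/N.
p̂_st = Σ W_h p̂_h = (360·0.627 + 120·0.733 + 1080·0.344)/1560 = 0.43923
V̂(p̂_st) = Σ W_h² p̂_h(1−p̂_h)/(n_h−1):
  stratum Urban: (360/1560)²·0.627·0.373/50 = 0.000249093
  stratum Suburban: (120/1560)²·0.733·0.267/14 = 8.27181e-05
  stratum Rural: (1080/1560)²·0.344·0.656/95 = 0.00113851
V̂(p̂_st) = 0.00147032; SE = √V̂ = 0.0383448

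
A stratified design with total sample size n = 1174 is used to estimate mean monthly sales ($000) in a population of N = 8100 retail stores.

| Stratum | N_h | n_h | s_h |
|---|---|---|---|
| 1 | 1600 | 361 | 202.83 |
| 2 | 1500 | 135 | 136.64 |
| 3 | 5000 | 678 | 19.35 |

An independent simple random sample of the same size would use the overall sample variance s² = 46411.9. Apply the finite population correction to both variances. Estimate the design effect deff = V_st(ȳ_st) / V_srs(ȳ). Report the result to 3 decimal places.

deff ≈ 0.235

V̂(ȳ_st) = Σ W_h² (1 − n_h/N_h) s_h²/n_h, with W_h = N_h/N and N = 8100:
  stratum 1: (1600/8100)²·(1 − 361/1600)·202.83²/361 = 3.44333
  stratum 2: (1500/8100)²·(1 − 135/1500)·136.64²/135 = 4.31594
  stratum 3: (5000/8100)²·(1 − 678/5000)·19.35²/678 = 0.181893
V_st = 7.94117
V_srs = (1 − 1174/8100)·46411.9/1174 = 33.8033
deff = V_st / V_srs = 7.94117/33.8033 = 0.2349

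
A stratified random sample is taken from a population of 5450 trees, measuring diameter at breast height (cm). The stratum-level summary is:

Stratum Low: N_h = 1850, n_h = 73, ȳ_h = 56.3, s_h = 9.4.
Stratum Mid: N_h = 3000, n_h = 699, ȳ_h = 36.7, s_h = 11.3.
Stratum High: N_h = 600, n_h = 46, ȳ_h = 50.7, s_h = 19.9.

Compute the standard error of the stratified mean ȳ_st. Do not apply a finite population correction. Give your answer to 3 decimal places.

SE(ȳ_st) ≈ 0.547

V̂(ȳ_st) = Σ W_h² s_h²/n_h, with W_h = N_h/N and N = 5450:
  stratum Low: (1850/5450)²·9.4²/73 = 0.139471
  stratum Mid: (3000/5450)²·11.3²/699 = 0.0553515
  stratum High: (600/5450)²·19.9²/46 = 0.104342
V̂(ȳ_st) = 0.299164
SE(ȳ_st) = √0.299164 = 0.546959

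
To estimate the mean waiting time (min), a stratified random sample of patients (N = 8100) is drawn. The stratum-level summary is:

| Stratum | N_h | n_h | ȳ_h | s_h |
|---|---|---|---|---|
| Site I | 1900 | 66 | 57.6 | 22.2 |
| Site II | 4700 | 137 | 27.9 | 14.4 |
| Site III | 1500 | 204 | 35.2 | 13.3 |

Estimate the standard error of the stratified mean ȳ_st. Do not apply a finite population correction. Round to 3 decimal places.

V̂(ȳ_st) = Σ W_h² s_h²/n_h, with W_h = N_h/N and N = 8100:
  stratum Site I: (1900/8100)²·22.2²/66 = 0.410865
  stratum Site II: (4700/8100)²·14.4²/137 = 0.509601
  stratum Site III: (1500/8100)²·13.3²/204 = 0.0297362
V̂(ȳ_st) = 0.950202
SE(ȳ_st) = √0.950202 = 0.974783

SE(ȳ_st) ≈ 0.975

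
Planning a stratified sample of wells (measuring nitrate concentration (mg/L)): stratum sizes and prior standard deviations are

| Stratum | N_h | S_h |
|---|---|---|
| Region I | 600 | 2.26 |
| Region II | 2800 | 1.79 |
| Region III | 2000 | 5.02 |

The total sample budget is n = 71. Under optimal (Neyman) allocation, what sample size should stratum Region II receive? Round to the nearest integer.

22

Neyman allocation: n_h = n · N_h S_h / Σ N_i S_i, with n = 71.
  stratum Region I: N_h·S_h = 600·2.26 = 1356.00
  stratum Region II: N_h·S_h = 2800·1.79 = 5012.00
  stratum Region III: N_h·S_h = 2000·5.02 = 10040.00
Σ N_h S_h = 16408.00
n for stratum Region II = 71·5012.00/16408.00 = 21.688 → 22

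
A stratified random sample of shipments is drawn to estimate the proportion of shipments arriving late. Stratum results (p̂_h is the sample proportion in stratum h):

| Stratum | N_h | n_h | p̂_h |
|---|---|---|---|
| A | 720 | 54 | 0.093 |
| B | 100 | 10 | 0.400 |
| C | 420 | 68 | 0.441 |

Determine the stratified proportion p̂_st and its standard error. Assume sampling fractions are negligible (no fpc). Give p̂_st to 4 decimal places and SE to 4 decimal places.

N = 1240; stratum weights W_h = N_h/N.
p̂_st = Σ W_h p̂_h = (720·0.093 + 100·0.400 + 420·0.441)/1240 = 0.23563
V̂(p̂_st) = Σ W_h² p̂_h(1−p̂_h)/(n_h−1):
  stratum A: (720/1240)²·0.093·0.907/53 = 0.000536582
  stratum B: (100/1240)²·0.400·0.600/9 = 0.00017343
  stratum C: (420/1240)²·0.441·0.559/67 = 0.000422115
V̂(p̂_st) = 0.00113213; SE = √V̂ = 0.0336471

p̂_st ≈ 0.2356, SE ≈ 0.0336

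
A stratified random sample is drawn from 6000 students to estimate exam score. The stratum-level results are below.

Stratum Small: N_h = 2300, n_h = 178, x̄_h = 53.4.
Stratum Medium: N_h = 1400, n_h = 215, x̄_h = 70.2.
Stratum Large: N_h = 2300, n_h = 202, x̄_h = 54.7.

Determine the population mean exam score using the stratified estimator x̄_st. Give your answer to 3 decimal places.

x̄_st ≈ 57.818

N = Σ N_h = 6000. Stratum weights W_h = N_h/N.
x̄_st = (2300·53.4 + 1400·70.2 + 2300·54.7) / 6000 = 57.81833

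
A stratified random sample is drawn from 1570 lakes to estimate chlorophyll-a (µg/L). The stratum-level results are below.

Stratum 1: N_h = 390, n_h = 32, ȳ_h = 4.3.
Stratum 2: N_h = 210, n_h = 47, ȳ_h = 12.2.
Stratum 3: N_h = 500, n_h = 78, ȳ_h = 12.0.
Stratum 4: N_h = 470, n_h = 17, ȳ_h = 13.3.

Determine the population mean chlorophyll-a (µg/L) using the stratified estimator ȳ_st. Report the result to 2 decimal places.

ȳ_st ≈ 10.50

N = Σ N_h = 1570. Stratum weights W_h = N_h/N.
ȳ_st = (390·4.3 + 210·12.2 + 500·12.0 + 470·13.3) / 1570 = 10.5032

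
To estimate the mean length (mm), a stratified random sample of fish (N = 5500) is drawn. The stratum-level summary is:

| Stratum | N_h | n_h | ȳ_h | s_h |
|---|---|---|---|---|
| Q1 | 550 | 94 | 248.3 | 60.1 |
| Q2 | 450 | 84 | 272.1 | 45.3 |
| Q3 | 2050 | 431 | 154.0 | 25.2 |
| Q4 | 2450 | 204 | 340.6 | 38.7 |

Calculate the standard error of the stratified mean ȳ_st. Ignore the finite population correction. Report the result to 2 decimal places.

SE(ȳ_st) ≈ 1.49

V̂(ȳ_st) = Σ W_h² s_h²/n_h, with W_h = N_h/N and N = 5500:
  stratum Q1: (550/5500)²·60.1²/94 = 0.384256
  stratum Q2: (450/5500)²·45.3²/84 = 0.163537
  stratum Q3: (2050/5500)²·25.2²/431 = 0.204694
  stratum Q4: (2450/5500)²·38.7²/204 = 1.4568
V̂(ȳ_st) = 2.20928
SE(ȳ_st) = √2.20928 = 1.48637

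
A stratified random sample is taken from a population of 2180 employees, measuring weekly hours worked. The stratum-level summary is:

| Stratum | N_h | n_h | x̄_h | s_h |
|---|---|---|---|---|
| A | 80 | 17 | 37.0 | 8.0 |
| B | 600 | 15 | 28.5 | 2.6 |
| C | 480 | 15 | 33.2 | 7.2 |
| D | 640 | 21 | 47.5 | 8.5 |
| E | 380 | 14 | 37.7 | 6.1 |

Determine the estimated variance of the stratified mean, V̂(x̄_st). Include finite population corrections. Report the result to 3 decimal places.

V̂(x̄_st) = Σ W_h² (1 − n_h/N_h) s_h²/n_h, with W_h = N_h/N and N = 2180:
  stratum A: (80/2180)²·(1 − 17/80)·8.0²/17 = 0.00399253
  stratum B: (600/2180)²·(1 − 15/600)·2.6²/15 = 0.0332851
  stratum C: (480/2180)²·(1 − 15/480)·7.2²/15 = 0.162314
  stratum D: (640/2180)²·(1 − 21/640)·8.5²/21 = 0.286798
  stratum E: (380/2180)²·(1 − 14/380)·6.1²/14 = 0.0777828
V̂(x̄_st) = 0.564172

V̂(x̄_st) ≈ 0.564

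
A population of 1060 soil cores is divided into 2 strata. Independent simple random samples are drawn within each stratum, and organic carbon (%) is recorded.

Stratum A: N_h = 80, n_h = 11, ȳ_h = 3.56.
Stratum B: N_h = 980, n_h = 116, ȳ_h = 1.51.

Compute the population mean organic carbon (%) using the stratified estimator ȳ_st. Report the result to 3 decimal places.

ȳ_st ≈ 1.665

N = Σ N_h = 1060. Stratum weights W_h = N_h/N.
ȳ_st = (80·3.56 + 980·1.51) / 1060 = 1.66472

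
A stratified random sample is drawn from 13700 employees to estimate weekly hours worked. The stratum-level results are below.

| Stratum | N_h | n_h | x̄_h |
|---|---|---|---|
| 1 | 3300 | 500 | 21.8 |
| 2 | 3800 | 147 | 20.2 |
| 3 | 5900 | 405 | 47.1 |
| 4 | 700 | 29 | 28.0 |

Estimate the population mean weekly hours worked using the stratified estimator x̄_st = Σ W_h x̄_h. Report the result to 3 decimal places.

N = Σ N_h = 13700. Stratum weights W_h = N_h/N.
x̄_st = (3300·21.8 + 3800·20.2 + 5900·47.1 + 700·28.0) / 13700 = 32.56861

x̄_st ≈ 32.569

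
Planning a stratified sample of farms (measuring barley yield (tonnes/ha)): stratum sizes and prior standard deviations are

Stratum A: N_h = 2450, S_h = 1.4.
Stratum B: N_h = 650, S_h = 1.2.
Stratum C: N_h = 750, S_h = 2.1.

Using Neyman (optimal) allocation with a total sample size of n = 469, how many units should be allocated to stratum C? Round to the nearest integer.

Neyman allocation: n_h = n · N_h S_h / Σ N_i S_i, with n = 469.
  stratum A: N_h·S_h = 2450·1.4 = 3430.00
  stratum B: N_h·S_h = 650·1.2 = 780.00
  stratum C: N_h·S_h = 750·2.1 = 1575.00
Σ N_h S_h = 5785.00
n for stratum C = 469·1575.00/5785.00 = 127.688 → 128

128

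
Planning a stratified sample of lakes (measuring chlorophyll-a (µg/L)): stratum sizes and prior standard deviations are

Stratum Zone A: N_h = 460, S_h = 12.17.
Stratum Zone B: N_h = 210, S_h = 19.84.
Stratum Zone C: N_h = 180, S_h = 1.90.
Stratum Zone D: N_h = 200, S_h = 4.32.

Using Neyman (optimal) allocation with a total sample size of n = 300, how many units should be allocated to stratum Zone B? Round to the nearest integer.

114

Neyman allocation: n_h = n · N_h S_h / Σ N_i S_i, with n = 300.
  stratum Zone A: N_h·S_h = 460·12.17 = 5598.20
  stratum Zone B: N_h·S_h = 210·19.84 = 4166.40
  stratum Zone C: N_h·S_h = 180·1.90 = 342.00
  stratum Zone D: N_h·S_h = 200·4.32 = 864.00
Σ N_h S_h = 10970.60
n for stratum Zone B = 300·4166.40/10970.60 = 113.934 → 114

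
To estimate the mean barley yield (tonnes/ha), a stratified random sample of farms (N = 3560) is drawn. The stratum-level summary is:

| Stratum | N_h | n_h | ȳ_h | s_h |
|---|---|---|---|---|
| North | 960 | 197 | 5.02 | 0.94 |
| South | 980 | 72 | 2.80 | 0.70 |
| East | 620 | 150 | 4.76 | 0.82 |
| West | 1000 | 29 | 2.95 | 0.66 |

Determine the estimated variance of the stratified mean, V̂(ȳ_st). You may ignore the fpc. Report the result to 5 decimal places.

V̂(ȳ_st) = Σ W_h² s_h²/n_h, with W_h = N_h/N and N = 3560:
  stratum North: (960/3560)²·0.94²/197 = 0.000326161
  stratum South: (980/3560)²·0.70²/72 = 0.000515722
  stratum East: (620/3560)²·0.82²/150 = 0.000135963
  stratum West: (1000/3560)²·0.66²/29 = 0.0011852
V̂(ȳ_st) = 0.00216304

V̂(ȳ_st) ≈ 0.00216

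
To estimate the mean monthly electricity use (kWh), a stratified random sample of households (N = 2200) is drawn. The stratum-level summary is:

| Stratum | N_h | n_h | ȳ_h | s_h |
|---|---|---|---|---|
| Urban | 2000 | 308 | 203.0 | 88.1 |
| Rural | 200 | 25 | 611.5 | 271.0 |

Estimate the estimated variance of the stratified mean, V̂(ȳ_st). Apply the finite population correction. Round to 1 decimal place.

V̂(ȳ_st) ≈ 38.9

V̂(ȳ_st) = Σ W_h² (1 − n_h/N_h) s_h²/n_h, with W_h = N_h/N and N = 2200:
  stratum Urban: (2000/2200)²·(1 − 308/2000)·88.1²/308 = 17.6192
  stratum Rural: (200/2200)²·(1 − 25/200)·271.0²/25 = 21.2433
V̂(ȳ_st) = 38.8625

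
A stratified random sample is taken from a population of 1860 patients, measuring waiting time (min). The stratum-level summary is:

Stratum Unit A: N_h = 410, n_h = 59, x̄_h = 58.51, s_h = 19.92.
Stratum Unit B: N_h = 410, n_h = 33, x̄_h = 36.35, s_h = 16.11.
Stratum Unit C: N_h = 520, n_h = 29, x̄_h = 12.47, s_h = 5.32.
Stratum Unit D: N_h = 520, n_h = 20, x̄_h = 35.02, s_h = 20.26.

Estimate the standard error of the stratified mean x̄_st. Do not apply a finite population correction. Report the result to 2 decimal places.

SE(x̄_st) ≈ 1.55

V̂(x̄_st) = Σ W_h² s_h²/n_h, with W_h = N_h/N and N = 1860:
  stratum Unit A: (410/1860)²·19.92²/59 = 0.32679
  stratum Unit B: (410/1860)²·16.11²/33 = 0.382137
  stratum Unit C: (520/1860)²·5.32²/29 = 0.0762792
  stratum Unit D: (520/1860)²·20.26²/20 = 1.60409
V̂(x̄_st) = 2.3893
SE(x̄_st) = √2.3893 = 1.54574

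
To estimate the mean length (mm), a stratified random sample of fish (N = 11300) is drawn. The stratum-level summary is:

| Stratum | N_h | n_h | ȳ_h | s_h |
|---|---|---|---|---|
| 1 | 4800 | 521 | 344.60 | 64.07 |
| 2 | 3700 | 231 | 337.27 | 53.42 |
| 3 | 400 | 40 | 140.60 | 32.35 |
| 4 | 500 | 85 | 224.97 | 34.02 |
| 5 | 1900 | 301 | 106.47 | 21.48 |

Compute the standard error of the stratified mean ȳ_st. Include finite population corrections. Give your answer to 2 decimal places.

SE(ȳ_st) ≈ 1.61

V̂(ȳ_st) = Σ W_h² (1 − n_h/N_h) s_h²/n_h, with W_h = N_h/N and N = 11300:
  stratum 1: (4800/11300)²·(1 − 521/4800)·64.07²/521 = 1.26736
  stratum 2: (3700/11300)²·(1 − 231/3700)·53.42²/231 = 1.24178
  stratum 3: (400/11300)²·(1 − 40/400)·32.35²/40 = 0.0295049
  stratum 4: (500/11300)²·(1 − 85/500)·34.02²/85 = 0.0221264
  stratum 5: (1900/11300)²·(1 − 301/1900)·21.48²/301 = 0.036471
V̂(ȳ_st) = 2.59724
SE(ȳ_st) = √2.59724 = 1.61159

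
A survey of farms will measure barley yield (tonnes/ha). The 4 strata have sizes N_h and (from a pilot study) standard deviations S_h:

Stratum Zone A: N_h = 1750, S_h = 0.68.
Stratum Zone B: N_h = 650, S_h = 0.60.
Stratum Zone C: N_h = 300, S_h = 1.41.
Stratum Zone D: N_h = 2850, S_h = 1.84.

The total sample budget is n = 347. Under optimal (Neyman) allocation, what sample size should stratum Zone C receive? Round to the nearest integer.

Neyman allocation: n_h = n · N_h S_h / Σ N_i S_i, with n = 347.
  stratum Zone A: N_h·S_h = 1750·0.68 = 1190.00
  stratum Zone B: N_h·S_h = 650·0.60 = 390.00
  stratum Zone C: N_h·S_h = 300·1.41 = 423.00
  stratum Zone D: N_h·S_h = 2850·1.84 = 5244.00
Σ N_h S_h = 7247.00
n for stratum Zone C = 347·423.00/7247.00 = 20.254 → 20

20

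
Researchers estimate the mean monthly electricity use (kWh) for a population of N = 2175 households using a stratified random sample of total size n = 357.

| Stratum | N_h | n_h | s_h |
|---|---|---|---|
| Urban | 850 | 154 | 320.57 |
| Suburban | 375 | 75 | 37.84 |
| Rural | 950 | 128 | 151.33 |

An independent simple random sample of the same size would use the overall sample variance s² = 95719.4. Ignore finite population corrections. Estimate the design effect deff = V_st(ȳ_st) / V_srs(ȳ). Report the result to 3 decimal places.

deff ≈ 0.510

V̂(ȳ_st) = Σ W_h² s_h²/n_h, with W_h = N_h/N and N = 2175:
  stratum Urban: (850/2175)²·320.57²/154 = 101.916
  stratum Suburban: (375/2175)²·37.84²/75 = 0.567525
  stratum Rural: (950/2175)²·151.33²/128 = 34.1326
V_st = 136.617
V_srs = s²/n = 95719.4/357 = 268.122
deff = V_st / V_srs = 136.617/268.122 = 0.5095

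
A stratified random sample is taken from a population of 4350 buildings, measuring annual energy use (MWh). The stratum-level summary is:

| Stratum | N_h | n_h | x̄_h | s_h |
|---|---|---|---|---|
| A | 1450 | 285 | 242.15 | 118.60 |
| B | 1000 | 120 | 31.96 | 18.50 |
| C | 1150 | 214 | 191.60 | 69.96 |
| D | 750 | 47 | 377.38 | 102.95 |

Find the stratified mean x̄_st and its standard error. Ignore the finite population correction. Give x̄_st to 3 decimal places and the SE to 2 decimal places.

x̄_st = Σ W_h x̄_h = (1450·242.15 + 1000·31.96 + 1150·191.60 + 750·377.38)/4350 = 203.78218
V̂(x̄_st) = Σ W_h² s_h²/n_h, with W_h = N_h/N and N = 4350:
  stratum A: (1450/4350)²·118.60²/285 = 5.48381
  stratum B: (1000/4350)²·18.50²/120 = 0.150724
  stratum C: (1150/4350)²·69.96²/214 = 1.59846
  stratum D: (750/4350)²·102.95²/47 = 6.70346
V̂(x̄_st) = 13.9365
SE(x̄_st) = √13.9365 = 3.73316

x̄_st ≈ 203.782, SE ≈ 3.73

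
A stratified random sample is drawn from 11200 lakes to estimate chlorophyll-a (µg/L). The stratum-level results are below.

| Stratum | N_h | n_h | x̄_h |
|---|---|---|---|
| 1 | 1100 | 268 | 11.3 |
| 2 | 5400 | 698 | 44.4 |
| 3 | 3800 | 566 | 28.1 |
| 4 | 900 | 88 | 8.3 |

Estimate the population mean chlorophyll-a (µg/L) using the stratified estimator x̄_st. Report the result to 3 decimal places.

N = Σ N_h = 11200. Stratum weights W_h = N_h/N.
x̄_st = (1100·11.3 + 5400·44.4 + 3800·28.1 + 900·8.3) / 11200 = 32.71786

x̄_st ≈ 32.718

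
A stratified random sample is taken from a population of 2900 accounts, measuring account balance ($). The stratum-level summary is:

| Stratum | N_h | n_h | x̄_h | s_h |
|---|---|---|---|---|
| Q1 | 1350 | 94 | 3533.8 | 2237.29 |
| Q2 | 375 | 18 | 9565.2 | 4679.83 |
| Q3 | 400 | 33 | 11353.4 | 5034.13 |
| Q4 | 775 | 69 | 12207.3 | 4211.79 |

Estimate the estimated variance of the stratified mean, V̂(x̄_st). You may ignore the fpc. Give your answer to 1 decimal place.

V̂(x̄_st) = Σ W_h² s_h²/n_h, with W_h = N_h/N and N = 2900:
  stratum Q1: (1350/2900)²·2237.29²/94 = 11539.5
  stratum Q2: (375/2900)²·4679.83²/18 = 20344.8
  stratum Q3: (400/2900)²·5034.13²/33 = 14610.3
  stratum Q4: (775/2900)²·4211.79²/69 = 18360.8
V̂(x̄_st) = 64855.5

V̂(x̄_st) ≈ 64855.5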